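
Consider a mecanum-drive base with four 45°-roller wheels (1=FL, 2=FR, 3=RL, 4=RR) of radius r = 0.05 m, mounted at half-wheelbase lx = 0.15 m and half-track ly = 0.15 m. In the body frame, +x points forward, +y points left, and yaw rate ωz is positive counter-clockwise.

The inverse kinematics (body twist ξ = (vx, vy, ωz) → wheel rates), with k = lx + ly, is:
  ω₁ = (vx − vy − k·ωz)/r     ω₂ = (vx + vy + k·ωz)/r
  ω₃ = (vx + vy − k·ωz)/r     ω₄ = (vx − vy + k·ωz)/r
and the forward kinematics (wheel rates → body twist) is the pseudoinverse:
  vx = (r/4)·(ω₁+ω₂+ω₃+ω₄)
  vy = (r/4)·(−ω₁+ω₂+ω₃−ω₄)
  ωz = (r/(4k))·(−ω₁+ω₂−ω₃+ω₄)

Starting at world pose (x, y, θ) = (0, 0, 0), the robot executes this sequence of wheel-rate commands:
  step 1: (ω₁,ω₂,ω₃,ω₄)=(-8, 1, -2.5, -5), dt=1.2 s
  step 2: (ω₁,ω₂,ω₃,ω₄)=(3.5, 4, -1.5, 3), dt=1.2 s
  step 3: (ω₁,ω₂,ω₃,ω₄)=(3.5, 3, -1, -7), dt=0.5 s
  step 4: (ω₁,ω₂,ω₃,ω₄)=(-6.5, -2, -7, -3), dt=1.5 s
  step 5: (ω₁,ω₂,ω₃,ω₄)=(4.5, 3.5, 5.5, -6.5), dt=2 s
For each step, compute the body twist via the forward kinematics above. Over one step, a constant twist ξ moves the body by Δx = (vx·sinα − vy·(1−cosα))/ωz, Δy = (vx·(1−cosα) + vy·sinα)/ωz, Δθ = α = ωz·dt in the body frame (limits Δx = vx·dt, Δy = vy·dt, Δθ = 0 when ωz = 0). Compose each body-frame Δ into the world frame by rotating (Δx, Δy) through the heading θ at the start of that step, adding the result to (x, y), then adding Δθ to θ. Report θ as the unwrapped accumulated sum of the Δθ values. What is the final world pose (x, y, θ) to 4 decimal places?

(-0.3436, 0.2568, -0.1125)

step 1: ξ=(vx,vy,ωz)=(-0.1812, 0.1438, 0.2708), dt=1.2 → body Δ=(-0.2415, 0.1344, 0.3250) → world pose (-0.2415, 0.1344, 0.3250)
step 2: ξ=(vx,vy,ωz)=(0.1125, -0.0500, 0.2083), dt=1.2 → body Δ=(0.1411, -0.0426, 0.2500) → world pose (-0.0942, 0.1391, 0.5750)
step 3: ξ=(vx,vy,ωz)=(-0.0187, 0.0688, -0.2708), dt=0.5 → body Δ=(-0.0070, 0.0349, -0.1354) → world pose (-0.1191, 0.1646, 0.4396)
step 4: ξ=(vx,vy,ωz)=(-0.2313, 0.0062, 0.3542), dt=1.5 → body Δ=(-0.3332, -0.0811, 0.5313) → world pose (-0.3861, -0.0506, 0.9708)
step 5: ξ=(vx,vy,ωz)=(0.0875, 0.1375, -0.5417), dt=2.0 → body Δ=(0.2777, 0.1384, -1.0833) → world pose (-0.3436, 0.2568, -0.1125)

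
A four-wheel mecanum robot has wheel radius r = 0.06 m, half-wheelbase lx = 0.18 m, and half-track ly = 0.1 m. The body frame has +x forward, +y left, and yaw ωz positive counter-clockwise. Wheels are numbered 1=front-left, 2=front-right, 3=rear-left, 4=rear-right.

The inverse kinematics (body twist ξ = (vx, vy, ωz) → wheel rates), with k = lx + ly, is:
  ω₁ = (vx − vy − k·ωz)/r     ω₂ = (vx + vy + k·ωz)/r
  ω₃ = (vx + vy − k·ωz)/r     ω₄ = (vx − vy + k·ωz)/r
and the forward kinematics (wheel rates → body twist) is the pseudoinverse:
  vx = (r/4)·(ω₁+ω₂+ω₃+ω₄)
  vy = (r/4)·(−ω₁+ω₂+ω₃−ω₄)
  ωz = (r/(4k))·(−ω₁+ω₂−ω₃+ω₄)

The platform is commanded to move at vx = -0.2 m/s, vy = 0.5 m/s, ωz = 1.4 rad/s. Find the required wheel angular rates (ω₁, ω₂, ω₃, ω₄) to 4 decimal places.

k = lx + ly = 0.18 + 0.1 = 0.2800;  k·ωz = 0.2800·1.4 = 0.3920
ω₁ (FL) = (vx − vy − k·ωz)/r = -1.0920/0.06 = -18.2000
ω₂ (FR) = (vx + vy + k·ωz)/r = 0.6920/0.06 = 11.5333
ω₃ (RL) = (vx + vy − k·ωz)/r = -0.0920/0.06 = -1.5333
ω₄ (RR) = (vx − vy + k·ωz)/r = -0.3080/0.06 = -5.1333

(-18.2000, 11.5333, -1.5333, -5.1333)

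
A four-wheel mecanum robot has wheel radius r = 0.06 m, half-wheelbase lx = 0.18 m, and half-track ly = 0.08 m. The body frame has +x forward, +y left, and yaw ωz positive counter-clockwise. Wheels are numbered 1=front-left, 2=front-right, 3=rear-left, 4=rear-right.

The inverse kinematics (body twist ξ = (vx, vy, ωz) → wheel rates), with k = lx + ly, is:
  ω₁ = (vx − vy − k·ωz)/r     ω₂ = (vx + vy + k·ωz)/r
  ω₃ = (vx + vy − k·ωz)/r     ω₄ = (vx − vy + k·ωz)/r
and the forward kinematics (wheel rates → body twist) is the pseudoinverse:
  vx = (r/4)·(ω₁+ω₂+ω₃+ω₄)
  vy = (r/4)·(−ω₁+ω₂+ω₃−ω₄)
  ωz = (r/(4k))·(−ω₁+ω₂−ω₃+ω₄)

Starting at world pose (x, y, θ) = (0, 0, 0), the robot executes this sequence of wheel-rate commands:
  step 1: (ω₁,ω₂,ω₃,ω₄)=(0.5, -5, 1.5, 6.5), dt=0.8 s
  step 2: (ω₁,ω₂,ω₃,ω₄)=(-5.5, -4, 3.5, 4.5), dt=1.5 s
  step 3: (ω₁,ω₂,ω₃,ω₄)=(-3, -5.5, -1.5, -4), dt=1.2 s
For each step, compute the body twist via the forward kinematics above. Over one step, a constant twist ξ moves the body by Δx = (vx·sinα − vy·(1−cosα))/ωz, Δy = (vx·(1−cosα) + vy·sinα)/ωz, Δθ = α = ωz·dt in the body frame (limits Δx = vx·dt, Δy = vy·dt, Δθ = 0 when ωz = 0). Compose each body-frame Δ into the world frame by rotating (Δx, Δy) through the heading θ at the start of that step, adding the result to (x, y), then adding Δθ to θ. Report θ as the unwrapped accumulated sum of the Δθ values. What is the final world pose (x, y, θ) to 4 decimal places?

(-0.2447, -0.1232, -0.1529)

step 1: ξ=(vx,vy,ωz)=(0.0525, -0.1575, -0.0288), dt=0.8 → body Δ=(0.0405, -0.1265, -0.0231) → world pose (0.0405, -0.1265, -0.0231)
step 2: ξ=(vx,vy,ωz)=(-0.0225, 0.0075, 0.1442), dt=1.5 → body Δ=(-0.0347, 0.0075, 0.2163) → world pose (0.0060, -0.1181, 0.1933)
step 3: ξ=(vx,vy,ωz)=(-0.2100, 0.0000, -0.2885), dt=1.2 → body Δ=(-0.2470, 0.0432, -0.3462) → world pose (-0.2447, -0.1232, -0.1529)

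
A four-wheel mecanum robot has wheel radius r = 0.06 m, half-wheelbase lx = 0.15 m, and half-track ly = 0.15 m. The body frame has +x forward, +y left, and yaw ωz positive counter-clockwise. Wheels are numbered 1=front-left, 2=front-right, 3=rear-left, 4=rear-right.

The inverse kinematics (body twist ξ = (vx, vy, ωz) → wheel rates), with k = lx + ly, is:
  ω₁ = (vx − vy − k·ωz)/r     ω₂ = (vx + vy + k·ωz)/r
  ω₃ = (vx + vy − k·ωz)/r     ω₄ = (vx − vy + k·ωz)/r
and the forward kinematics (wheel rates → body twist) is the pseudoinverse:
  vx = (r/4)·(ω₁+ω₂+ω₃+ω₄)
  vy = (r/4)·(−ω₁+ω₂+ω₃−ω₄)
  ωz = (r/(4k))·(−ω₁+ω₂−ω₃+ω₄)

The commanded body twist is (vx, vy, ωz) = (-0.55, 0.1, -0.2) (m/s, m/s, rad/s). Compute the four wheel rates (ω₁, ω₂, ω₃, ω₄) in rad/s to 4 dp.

k = lx + ly = 0.15 + 0.15 = 0.3000;  k·ωz = 0.3000·-0.2 = -0.0600
ω₁ (FL) = (vx − vy − k·ωz)/r = -0.5900/0.06 = -9.8333
ω₂ (FR) = (vx + vy + k·ωz)/r = -0.5100/0.06 = -8.5000
ω₃ (RL) = (vx + vy − k·ωz)/r = -0.3900/0.06 = -6.5000
ω₄ (RR) = (vx − vy + k·ωz)/r = -0.7100/0.06 = -11.8333

(-9.8333, -8.5000, -6.5000, -11.8333)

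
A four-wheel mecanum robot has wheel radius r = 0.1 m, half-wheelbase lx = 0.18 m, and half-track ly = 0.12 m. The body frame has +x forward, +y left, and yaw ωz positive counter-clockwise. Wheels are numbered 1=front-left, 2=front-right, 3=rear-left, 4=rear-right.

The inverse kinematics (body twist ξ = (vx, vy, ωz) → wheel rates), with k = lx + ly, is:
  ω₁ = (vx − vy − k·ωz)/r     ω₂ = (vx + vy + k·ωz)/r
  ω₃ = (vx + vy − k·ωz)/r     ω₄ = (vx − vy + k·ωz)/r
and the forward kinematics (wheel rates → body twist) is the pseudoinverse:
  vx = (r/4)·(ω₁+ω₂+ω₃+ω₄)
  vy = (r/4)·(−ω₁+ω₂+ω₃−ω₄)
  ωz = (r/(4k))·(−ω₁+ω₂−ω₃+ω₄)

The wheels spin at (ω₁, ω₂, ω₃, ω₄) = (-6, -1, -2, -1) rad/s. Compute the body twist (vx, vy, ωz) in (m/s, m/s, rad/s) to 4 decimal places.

k = lx + ly = 0.18 + 0.12 = 0.3000
ω₁+ω₂+ω₃+ω₄ = -10.0000  →  vx = (0.1/4)·-10.0000 = -0.2500
−ω₁+ω₂+ω₃−ω₄ = 4.0000  →  vy = (0.1/4)·4.0000 = 0.1000
−ω₁+ω₂−ω₃+ω₄ = 6.0000  →  ωz = (0.1/1.2000)·6.0000 = 0.5000

(-0.2500, 0.1000, 0.5000)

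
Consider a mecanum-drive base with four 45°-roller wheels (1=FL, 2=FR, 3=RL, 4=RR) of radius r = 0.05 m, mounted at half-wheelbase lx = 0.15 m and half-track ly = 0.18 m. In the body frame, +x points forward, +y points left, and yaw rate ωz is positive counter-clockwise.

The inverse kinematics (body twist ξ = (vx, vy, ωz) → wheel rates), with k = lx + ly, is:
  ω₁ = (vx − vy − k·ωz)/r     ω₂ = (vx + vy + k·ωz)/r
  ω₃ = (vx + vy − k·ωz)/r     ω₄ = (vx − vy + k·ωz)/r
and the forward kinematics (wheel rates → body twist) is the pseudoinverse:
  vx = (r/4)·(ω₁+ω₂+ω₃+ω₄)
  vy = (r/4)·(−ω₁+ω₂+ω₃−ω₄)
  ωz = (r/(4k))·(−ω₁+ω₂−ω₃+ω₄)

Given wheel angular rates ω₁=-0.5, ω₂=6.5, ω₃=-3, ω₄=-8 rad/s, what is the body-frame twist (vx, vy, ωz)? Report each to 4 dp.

k = lx + ly = 0.15 + 0.18 = 0.3300
ω₁+ω₂+ω₃+ω₄ = -5.0000  →  vx = (0.05/4)·-5.0000 = -0.0625
−ω₁+ω₂+ω₃−ω₄ = 12.0000  →  vy = (0.05/4)·12.0000 = 0.1500
−ω₁+ω₂−ω₃+ω₄ = 2.0000  →  ωz = (0.05/1.3200)·2.0000 = 0.0758

(-0.0625, 0.1500, 0.0758)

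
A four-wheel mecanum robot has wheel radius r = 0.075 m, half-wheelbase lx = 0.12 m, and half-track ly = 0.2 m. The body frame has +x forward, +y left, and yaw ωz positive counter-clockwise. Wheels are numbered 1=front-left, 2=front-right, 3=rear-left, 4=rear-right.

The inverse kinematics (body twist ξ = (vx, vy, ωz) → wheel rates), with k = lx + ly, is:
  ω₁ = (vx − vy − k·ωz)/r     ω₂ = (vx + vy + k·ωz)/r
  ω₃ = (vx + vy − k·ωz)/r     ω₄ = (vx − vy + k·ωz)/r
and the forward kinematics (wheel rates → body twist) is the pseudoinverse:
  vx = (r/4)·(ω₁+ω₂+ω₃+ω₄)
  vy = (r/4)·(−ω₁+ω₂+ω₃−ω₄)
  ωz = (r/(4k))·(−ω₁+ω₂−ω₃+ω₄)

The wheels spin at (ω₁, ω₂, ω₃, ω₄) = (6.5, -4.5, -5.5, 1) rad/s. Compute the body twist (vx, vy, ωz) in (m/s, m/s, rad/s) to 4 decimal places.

(-0.0469, -0.3281, -0.2637)

k = lx + ly = 0.12 + 0.2 = 0.3200
ω₁+ω₂+ω₃+ω₄ = -2.5000  →  vx = (0.075/4)·-2.5000 = -0.0469
−ω₁+ω₂+ω₃−ω₄ = -17.5000  →  vy = (0.075/4)·-17.5000 = -0.3281
−ω₁+ω₂−ω₃+ω₄ = -4.5000  →  ωz = (0.075/1.2800)·-4.5000 = -0.2637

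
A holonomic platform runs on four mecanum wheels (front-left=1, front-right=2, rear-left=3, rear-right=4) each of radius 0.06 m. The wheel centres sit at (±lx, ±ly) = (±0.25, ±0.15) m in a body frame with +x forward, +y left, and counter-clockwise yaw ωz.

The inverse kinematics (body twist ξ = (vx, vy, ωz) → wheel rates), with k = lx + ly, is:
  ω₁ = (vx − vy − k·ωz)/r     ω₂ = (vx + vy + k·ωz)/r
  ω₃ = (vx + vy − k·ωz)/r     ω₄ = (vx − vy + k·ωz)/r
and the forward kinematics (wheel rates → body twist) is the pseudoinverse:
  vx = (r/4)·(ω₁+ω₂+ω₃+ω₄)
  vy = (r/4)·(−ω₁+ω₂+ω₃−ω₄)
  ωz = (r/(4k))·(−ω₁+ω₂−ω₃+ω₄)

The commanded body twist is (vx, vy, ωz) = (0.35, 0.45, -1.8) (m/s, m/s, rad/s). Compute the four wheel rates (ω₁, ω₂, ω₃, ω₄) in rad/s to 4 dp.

(10.3333, 1.3333, 25.3333, -13.6667)

k = lx + ly = 0.25 + 0.15 = 0.4000;  k·ωz = 0.4000·-1.8 = -0.7200
ω₁ (FL) = (vx − vy − k·ωz)/r = 0.6200/0.06 = 10.3333
ω₂ (FR) = (vx + vy + k·ωz)/r = 0.0800/0.06 = 1.3333
ω₃ (RL) = (vx + vy − k·ωz)/r = 1.5200/0.06 = 25.3333
ω₄ (RR) = (vx − vy + k·ωz)/r = -0.8200/0.06 = -13.6667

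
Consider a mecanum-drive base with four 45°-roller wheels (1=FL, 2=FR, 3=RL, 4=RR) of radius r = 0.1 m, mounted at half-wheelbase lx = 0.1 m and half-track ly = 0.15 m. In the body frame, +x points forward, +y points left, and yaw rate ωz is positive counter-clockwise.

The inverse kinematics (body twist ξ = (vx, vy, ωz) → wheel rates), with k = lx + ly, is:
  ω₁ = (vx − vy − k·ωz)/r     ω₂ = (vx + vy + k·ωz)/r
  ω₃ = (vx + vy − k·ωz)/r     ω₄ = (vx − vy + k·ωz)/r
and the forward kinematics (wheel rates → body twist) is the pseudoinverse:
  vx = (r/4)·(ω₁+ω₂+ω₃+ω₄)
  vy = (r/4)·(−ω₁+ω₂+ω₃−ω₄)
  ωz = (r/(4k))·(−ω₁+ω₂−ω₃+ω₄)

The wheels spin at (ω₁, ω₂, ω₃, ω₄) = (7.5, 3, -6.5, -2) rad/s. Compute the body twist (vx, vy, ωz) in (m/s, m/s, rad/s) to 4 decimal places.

k = lx + ly = 0.1 + 0.15 = 0.2500
ω₁+ω₂+ω₃+ω₄ = 2.0000  →  vx = (0.1/4)·2.0000 = 0.0500
−ω₁+ω₂+ω₃−ω₄ = -9.0000  →  vy = (0.1/4)·-9.0000 = -0.2250
−ω₁+ω₂−ω₃+ω₄ = 0.0000  →  ωz = (0.1/1.0000)·0.0000 = 0.0000

(0.0500, -0.2250, 0.0000)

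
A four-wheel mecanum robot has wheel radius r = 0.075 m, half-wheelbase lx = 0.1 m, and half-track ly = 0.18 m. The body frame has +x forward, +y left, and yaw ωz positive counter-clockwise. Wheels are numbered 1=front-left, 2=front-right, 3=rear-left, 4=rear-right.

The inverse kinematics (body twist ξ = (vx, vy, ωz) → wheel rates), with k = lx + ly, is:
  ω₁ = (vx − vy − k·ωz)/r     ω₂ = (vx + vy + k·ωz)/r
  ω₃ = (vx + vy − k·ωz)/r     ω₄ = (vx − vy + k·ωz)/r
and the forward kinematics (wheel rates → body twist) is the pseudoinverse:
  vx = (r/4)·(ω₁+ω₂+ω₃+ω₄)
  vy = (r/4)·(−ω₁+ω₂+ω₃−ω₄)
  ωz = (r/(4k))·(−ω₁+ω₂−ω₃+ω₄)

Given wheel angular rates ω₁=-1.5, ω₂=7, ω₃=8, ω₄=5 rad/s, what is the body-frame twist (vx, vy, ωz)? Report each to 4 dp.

k = lx + ly = 0.1 + 0.18 = 0.2800
ω₁+ω₂+ω₃+ω₄ = 18.5000  →  vx = (0.075/4)·18.5000 = 0.3469
−ω₁+ω₂+ω₃−ω₄ = 11.5000  →  vy = (0.075/4)·11.5000 = 0.2156
−ω₁+ω₂−ω₃+ω₄ = 5.5000  →  ωz = (0.075/1.1200)·5.5000 = 0.3683

(0.3469, 0.2156, 0.3683)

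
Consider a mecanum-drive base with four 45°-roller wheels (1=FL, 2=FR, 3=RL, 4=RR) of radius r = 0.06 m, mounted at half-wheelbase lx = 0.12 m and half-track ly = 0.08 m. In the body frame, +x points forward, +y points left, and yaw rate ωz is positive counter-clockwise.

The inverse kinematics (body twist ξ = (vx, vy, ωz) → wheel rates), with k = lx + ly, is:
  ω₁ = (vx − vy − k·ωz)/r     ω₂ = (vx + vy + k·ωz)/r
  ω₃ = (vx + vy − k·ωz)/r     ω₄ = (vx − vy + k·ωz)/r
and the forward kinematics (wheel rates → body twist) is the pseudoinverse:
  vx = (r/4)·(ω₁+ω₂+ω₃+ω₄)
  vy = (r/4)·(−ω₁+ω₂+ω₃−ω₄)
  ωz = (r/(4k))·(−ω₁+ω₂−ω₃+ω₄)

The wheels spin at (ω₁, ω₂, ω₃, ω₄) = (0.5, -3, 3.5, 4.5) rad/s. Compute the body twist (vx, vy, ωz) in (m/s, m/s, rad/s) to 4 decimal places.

k = lx + ly = 0.12 + 0.08 = 0.2000
ω₁+ω₂+ω₃+ω₄ = 5.5000  →  vx = (0.06/4)·5.5000 = 0.0825
−ω₁+ω₂+ω₃−ω₄ = -4.5000  →  vy = (0.06/4)·-4.5000 = -0.0675
−ω₁+ω₂−ω₃+ω₄ = -2.5000  →  ωz = (0.06/0.8000)·-2.5000 = -0.1875

(0.0825, -0.0675, -0.1875)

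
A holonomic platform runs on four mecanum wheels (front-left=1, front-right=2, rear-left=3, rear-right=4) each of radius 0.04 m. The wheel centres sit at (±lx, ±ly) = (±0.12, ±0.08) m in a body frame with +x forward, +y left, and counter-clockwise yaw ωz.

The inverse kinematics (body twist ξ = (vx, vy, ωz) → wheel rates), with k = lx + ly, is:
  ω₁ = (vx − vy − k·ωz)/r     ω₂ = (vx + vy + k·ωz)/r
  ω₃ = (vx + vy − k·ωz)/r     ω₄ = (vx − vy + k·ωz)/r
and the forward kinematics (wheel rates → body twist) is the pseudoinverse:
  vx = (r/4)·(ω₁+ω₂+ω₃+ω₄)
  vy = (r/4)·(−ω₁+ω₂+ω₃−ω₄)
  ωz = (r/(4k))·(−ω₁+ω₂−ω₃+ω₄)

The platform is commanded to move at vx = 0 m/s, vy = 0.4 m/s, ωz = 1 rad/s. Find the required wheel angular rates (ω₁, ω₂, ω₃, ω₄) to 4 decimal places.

k = lx + ly = 0.12 + 0.08 = 0.2000;  k·ωz = 0.2000·1 = 0.2000
ω₁ (FL) = (vx − vy − k·ωz)/r = -0.6000/0.04 = -15.0000
ω₂ (FR) = (vx + vy + k·ωz)/r = 0.6000/0.04 = 15.0000
ω₃ (RL) = (vx + vy − k·ωz)/r = 0.2000/0.04 = 5.0000
ω₄ (RR) = (vx − vy + k·ωz)/r = -0.2000/0.04 = -5.0000

(-15.0000, 15.0000, 5.0000, -5.0000)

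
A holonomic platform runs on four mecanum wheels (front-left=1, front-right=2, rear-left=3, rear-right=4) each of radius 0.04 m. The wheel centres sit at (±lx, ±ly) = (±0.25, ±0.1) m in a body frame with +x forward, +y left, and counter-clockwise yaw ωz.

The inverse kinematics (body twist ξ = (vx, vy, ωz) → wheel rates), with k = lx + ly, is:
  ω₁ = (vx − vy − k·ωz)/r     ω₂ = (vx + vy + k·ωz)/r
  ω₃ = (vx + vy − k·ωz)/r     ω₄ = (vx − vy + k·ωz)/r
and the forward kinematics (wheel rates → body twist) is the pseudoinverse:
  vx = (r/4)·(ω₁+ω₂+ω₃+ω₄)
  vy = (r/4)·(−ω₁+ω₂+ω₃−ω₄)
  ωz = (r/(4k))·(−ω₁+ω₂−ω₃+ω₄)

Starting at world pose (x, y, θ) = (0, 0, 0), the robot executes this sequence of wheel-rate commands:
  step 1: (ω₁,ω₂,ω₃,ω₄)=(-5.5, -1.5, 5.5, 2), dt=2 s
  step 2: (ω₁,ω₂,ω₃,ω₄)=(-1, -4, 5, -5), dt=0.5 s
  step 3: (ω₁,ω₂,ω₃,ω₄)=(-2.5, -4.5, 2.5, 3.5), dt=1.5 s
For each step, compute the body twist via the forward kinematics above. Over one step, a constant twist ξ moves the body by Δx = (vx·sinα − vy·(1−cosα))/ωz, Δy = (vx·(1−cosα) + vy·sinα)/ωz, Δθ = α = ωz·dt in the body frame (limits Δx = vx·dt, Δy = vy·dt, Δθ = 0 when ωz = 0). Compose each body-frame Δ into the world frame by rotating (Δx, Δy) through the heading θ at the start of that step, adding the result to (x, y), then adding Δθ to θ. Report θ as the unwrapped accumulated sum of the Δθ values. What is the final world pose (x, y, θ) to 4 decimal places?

(-0.0376, 0.1450, -0.2000)

step 1: ξ=(vx,vy,ωz)=(0.0050, 0.0750, 0.0143), dt=2.0 → body Δ=(0.0079, 0.1501, 0.0286) → world pose (0.0079, 0.1501, 0.0286)
step 2: ξ=(vx,vy,ωz)=(-0.0500, 0.0700, -0.3714), dt=0.5 → body Δ=(-0.0216, 0.0371, -0.1857) → world pose (-0.0148, 0.1866, -0.1571)
step 3: ξ=(vx,vy,ωz)=(-0.0100, -0.0300, -0.0286), dt=1.5 → body Δ=(-0.0160, -0.0447, -0.0429) → world pose (-0.0376, 0.1450, -0.2000)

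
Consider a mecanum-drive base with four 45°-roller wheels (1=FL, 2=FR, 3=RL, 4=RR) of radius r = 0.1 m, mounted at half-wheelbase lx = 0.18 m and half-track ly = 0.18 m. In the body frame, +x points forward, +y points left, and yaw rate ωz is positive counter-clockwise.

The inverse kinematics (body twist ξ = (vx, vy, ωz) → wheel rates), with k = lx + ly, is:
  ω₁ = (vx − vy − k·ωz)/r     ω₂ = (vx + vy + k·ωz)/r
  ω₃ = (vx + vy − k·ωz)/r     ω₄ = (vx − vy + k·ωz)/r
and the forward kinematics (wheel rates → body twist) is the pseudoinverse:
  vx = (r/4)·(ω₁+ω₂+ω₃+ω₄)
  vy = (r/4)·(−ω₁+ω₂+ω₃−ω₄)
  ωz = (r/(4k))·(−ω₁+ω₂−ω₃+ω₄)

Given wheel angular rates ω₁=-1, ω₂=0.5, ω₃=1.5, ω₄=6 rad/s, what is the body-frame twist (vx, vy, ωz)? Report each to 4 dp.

(0.1750, -0.0750, 0.4167)

k = lx + ly = 0.18 + 0.18 = 0.3600
ω₁+ω₂+ω₃+ω₄ = 7.0000  →  vx = (0.1/4)·7.0000 = 0.1750
−ω₁+ω₂+ω₃−ω₄ = -3.0000  →  vy = (0.1/4)·-3.0000 = -0.0750
−ω₁+ω₂−ω₃+ω₄ = 6.0000  →  ωz = (0.1/1.4400)·6.0000 = 0.4167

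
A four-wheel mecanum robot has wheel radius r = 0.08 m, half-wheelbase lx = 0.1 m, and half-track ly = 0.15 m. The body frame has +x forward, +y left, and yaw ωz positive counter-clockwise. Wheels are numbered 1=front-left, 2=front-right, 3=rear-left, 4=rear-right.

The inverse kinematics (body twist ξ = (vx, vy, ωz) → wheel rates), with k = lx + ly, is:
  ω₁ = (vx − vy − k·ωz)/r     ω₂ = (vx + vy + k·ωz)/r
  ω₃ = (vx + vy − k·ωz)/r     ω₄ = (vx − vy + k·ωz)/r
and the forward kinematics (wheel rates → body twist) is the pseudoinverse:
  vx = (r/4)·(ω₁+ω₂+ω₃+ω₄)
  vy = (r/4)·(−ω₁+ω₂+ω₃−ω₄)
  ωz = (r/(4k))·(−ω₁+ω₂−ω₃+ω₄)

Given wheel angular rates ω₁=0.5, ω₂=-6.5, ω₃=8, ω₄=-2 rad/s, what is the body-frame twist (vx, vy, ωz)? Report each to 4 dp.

k = lx + ly = 0.1 + 0.15 = 0.2500
ω₁+ω₂+ω₃+ω₄ = 0.0000  →  vx = (0.08/4)·0.0000 = 0.0000
−ω₁+ω₂+ω₃−ω₄ = 3.0000  →  vy = (0.08/4)·3.0000 = 0.0600
−ω₁+ω₂−ω₃+ω₄ = -17.0000  →  ωz = (0.08/1.0000)·-17.0000 = -1.3600

(0.0000, 0.0600, -1.3600)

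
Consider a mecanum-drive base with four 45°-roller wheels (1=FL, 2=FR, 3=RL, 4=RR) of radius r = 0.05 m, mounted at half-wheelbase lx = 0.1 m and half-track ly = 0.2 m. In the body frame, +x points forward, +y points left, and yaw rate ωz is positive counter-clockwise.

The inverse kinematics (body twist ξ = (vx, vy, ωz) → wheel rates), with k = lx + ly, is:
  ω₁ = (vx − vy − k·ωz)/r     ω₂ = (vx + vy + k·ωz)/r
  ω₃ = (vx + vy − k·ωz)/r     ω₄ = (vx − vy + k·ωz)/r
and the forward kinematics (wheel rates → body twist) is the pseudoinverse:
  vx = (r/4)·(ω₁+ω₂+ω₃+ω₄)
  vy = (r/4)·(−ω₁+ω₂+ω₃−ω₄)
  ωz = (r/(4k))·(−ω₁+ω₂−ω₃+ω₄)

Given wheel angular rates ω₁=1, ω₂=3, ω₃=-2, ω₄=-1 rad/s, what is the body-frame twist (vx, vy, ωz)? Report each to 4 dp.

(0.0125, 0.0125, 0.1250)

k = lx + ly = 0.1 + 0.2 = 0.3000
ω₁+ω₂+ω₃+ω₄ = 1.0000  →  vx = (0.05/4)·1.0000 = 0.0125
−ω₁+ω₂+ω₃−ω₄ = 1.0000  →  vy = (0.05/4)·1.0000 = 0.0125
−ω₁+ω₂−ω₃+ω₄ = 3.0000  →  ωz = (0.05/1.2000)·3.0000 = 0.1250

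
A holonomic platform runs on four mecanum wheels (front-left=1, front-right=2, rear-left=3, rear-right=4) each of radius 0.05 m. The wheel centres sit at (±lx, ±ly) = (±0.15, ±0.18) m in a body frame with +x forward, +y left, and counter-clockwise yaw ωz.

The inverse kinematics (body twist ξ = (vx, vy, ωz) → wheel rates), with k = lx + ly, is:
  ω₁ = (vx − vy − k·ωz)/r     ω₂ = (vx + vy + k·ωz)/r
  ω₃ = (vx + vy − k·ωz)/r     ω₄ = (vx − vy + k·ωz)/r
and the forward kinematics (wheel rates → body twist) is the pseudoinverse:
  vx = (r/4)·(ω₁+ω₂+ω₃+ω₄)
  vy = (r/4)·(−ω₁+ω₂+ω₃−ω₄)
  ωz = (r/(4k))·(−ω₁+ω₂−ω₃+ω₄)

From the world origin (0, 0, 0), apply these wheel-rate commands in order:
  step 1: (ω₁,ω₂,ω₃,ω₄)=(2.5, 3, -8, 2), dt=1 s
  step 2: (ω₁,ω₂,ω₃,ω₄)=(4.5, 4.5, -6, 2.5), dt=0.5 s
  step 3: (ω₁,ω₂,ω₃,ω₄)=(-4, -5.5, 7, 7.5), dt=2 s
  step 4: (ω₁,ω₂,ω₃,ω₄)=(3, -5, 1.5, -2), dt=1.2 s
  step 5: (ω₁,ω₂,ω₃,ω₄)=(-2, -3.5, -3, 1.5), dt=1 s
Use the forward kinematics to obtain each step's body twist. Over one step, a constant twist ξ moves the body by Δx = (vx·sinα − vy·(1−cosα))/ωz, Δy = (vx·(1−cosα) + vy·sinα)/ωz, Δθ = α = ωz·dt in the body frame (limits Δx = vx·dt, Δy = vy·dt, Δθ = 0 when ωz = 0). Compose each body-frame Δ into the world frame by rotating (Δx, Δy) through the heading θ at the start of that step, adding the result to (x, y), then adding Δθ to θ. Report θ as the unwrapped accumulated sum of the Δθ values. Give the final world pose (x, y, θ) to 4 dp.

(0.0977, -0.2790, 0.0739)

step 1: ξ=(vx,vy,ωz)=(-0.0062, -0.1187, 0.3977), dt=1.0 → body Δ=(0.0172, -0.1169, 0.3977) → world pose (0.0172, -0.1169, 0.3977)
step 2: ξ=(vx,vy,ωz)=(0.0687, -0.1063, 0.3220), dt=0.5 → body Δ=(0.0385, -0.0501, 0.1610) → world pose (0.0721, -0.1482, 0.5587)
step 3: ξ=(vx,vy,ωz)=(0.0625, -0.0250, -0.0379), dt=2.0 → body Δ=(0.1230, -0.0547, -0.0758) → world pose (0.2054, -0.1294, 0.4830)
step 4: ξ=(vx,vy,ωz)=(-0.0312, -0.0563, -0.4356), dt=1.2 → body Δ=(-0.0531, -0.0549, -0.5227) → world pose (0.1839, -0.2026, -0.0398)
step 5: ξ=(vx,vy,ωz)=(-0.0875, -0.0750, 0.1136), dt=1.0 → body Δ=(-0.0831, -0.0798, 0.1136) → world pose (0.0977, -0.2790, 0.0739)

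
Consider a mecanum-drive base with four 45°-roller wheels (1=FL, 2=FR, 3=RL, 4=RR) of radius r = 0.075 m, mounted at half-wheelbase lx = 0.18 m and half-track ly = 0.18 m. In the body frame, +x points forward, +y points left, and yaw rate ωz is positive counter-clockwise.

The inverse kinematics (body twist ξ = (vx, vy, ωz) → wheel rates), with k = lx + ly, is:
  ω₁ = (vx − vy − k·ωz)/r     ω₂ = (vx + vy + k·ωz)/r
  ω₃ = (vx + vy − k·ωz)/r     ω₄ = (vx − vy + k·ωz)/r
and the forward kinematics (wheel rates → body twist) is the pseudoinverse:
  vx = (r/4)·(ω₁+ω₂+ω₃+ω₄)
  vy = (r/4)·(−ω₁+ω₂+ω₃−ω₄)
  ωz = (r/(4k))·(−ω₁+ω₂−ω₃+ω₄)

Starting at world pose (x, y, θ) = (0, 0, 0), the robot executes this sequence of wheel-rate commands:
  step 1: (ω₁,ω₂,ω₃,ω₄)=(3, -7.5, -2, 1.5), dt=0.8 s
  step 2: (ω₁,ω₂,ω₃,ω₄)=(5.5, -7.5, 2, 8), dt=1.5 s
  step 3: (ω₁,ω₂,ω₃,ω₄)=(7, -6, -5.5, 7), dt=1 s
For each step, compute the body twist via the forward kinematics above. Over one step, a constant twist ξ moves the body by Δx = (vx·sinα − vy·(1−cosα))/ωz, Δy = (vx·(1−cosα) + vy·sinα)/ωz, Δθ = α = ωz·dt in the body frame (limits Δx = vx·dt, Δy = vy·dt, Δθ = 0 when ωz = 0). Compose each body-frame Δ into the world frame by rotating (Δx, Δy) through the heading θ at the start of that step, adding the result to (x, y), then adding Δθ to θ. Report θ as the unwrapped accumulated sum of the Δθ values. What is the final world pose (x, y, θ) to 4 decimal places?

step 1: ξ=(vx,vy,ωz)=(-0.0938, -0.2625, -0.3646), dt=0.8 → body Δ=(-0.1043, -0.1962, -0.2917) → world pose (-0.1043, -0.1962, -0.2917)
step 2: ξ=(vx,vy,ωz)=(0.1500, -0.3563, -0.3646), dt=1.5 → body Δ=(0.0714, -0.5681, -0.5469) → world pose (-0.1993, -0.7609, -0.8385)
step 3: ξ=(vx,vy,ωz)=(0.0469, -0.4781, -0.0260), dt=1.0 → body Δ=(0.0406, -0.4787, -0.0260) → world pose (-0.5281, -1.1111, -0.8646)

(-0.5281, -1.1111, -0.8646)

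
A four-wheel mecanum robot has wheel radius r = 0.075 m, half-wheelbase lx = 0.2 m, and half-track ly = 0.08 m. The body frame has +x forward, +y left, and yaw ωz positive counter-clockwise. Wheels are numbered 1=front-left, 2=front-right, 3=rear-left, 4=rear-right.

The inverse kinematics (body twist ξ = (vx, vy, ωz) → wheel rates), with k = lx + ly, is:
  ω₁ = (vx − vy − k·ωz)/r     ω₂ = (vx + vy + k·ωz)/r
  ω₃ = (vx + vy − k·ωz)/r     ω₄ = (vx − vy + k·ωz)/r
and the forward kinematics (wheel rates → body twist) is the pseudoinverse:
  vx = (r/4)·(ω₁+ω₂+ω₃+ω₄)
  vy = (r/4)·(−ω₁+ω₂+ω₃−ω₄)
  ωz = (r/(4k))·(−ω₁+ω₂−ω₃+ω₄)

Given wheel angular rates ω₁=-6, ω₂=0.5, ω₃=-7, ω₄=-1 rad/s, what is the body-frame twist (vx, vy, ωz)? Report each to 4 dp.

k = lx + ly = 0.2 + 0.08 = 0.2800
ω₁+ω₂+ω₃+ω₄ = -13.5000  →  vx = (0.075/4)·-13.5000 = -0.2531
−ω₁+ω₂+ω₃−ω₄ = 0.5000  →  vy = (0.075/4)·0.5000 = 0.0094
−ω₁+ω₂−ω₃+ω₄ = 12.5000  →  ωz = (0.075/1.1200)·12.5000 = 0.8371

(-0.2531, 0.0094, 0.8371)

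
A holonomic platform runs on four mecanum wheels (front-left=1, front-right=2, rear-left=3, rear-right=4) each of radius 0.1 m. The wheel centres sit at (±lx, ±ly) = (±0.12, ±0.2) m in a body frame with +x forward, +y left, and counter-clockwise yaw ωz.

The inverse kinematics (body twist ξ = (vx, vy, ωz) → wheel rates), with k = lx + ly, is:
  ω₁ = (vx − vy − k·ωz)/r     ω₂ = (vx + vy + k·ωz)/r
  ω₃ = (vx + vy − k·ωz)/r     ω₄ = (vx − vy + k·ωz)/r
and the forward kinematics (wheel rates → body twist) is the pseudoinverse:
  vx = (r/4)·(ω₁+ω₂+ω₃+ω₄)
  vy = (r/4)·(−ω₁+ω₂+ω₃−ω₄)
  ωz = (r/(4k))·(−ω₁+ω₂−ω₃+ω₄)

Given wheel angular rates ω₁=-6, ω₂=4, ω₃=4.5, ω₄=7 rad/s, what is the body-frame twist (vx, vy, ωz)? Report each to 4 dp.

k = lx + ly = 0.12 + 0.2 = 0.3200
ω₁+ω₂+ω₃+ω₄ = 9.5000  →  vx = (0.1/4)·9.5000 = 0.2375
−ω₁+ω₂+ω₃−ω₄ = 7.5000  →  vy = (0.1/4)·7.5000 = 0.1875
−ω₁+ω₂−ω₃+ω₄ = 12.5000  →  ωz = (0.1/1.2800)·12.5000 = 0.9766

(0.2375, 0.1875, 0.9766)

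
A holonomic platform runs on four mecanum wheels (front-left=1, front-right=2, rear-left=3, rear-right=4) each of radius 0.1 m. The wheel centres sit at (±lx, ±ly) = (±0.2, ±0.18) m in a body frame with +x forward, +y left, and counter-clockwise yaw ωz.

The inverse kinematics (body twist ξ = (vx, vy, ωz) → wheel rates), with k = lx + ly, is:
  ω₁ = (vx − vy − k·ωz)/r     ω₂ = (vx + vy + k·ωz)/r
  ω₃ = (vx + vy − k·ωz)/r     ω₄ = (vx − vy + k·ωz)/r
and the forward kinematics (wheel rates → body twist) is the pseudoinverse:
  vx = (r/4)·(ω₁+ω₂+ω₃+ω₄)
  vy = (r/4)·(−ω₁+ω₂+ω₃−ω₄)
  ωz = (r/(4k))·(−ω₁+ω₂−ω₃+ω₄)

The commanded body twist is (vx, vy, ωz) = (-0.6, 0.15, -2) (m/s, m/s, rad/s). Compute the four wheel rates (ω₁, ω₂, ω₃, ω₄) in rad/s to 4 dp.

(0.1000, -12.1000, 3.1000, -15.1000)

k = lx + ly = 0.2 + 0.18 = 0.3800;  k·ωz = 0.3800·-2 = -0.7600
ω₁ (FL) = (vx − vy − k·ωz)/r = 0.0100/0.1 = 0.1000
ω₂ (FR) = (vx + vy + k·ωz)/r = -1.2100/0.1 = -12.1000
ω₃ (RL) = (vx + vy − k·ωz)/r = 0.3100/0.1 = 3.1000
ω₄ (RR) = (vx − vy + k·ωz)/r = -1.5100/0.1 = -15.1000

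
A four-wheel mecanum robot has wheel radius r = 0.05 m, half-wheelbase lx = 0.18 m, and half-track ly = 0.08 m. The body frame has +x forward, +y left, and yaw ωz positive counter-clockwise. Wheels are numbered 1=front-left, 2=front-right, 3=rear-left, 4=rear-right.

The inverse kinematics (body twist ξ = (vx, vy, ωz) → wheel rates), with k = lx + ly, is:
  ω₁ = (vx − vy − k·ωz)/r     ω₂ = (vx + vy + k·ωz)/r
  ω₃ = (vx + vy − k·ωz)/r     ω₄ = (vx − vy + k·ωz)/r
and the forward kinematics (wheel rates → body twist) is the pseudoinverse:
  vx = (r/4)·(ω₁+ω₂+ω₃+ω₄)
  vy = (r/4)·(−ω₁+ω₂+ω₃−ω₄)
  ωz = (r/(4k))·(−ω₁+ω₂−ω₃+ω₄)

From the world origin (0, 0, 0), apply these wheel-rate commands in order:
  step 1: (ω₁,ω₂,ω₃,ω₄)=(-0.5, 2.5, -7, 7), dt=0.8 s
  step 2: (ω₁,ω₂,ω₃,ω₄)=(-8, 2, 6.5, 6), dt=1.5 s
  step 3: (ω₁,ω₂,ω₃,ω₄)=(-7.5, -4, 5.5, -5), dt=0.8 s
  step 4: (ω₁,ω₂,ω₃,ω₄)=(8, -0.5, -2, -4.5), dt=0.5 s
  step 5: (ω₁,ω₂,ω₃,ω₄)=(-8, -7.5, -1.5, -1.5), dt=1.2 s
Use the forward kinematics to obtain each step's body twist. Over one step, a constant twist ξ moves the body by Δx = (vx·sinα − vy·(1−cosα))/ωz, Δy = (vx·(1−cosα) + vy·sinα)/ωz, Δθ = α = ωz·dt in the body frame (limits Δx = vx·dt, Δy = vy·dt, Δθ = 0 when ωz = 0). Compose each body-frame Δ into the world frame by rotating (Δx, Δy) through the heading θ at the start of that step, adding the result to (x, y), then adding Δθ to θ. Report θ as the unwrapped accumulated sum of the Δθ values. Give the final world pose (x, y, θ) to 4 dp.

(-0.3745, -0.1580, 0.8341)

step 1: ξ=(vx,vy,ωz)=(0.0250, -0.1375, 0.8173), dt=0.8 → body Δ=(0.0533, -0.0960, 0.6538) → world pose (0.0533, -0.0960, 0.6538)
step 2: ξ=(vx,vy,ωz)=(0.0813, 0.1313, 0.4567), dt=1.5 → body Δ=(0.0477, 0.2220, 0.6851) → world pose (-0.0438, 0.1092, 1.3389)
step 3: ξ=(vx,vy,ωz)=(-0.1375, 0.1750, -0.3365), dt=0.8 → body Δ=(-0.0899, 0.1530, -0.2692) → world pose (-0.2134, 0.0568, 1.0697)
step 4: ξ=(vx,vy,ωz)=(0.0125, -0.0750, -0.5288), dt=0.5 → body Δ=(0.0012, -0.0379, -0.2644) → world pose (-0.1796, 0.0397, 0.8053)
step 5: ξ=(vx,vy,ωz)=(-0.2313, 0.0063, 0.0240), dt=1.2 → body Δ=(-0.2776, 0.0035, 0.0288) → world pose (-0.3745, -0.1580, 0.8341)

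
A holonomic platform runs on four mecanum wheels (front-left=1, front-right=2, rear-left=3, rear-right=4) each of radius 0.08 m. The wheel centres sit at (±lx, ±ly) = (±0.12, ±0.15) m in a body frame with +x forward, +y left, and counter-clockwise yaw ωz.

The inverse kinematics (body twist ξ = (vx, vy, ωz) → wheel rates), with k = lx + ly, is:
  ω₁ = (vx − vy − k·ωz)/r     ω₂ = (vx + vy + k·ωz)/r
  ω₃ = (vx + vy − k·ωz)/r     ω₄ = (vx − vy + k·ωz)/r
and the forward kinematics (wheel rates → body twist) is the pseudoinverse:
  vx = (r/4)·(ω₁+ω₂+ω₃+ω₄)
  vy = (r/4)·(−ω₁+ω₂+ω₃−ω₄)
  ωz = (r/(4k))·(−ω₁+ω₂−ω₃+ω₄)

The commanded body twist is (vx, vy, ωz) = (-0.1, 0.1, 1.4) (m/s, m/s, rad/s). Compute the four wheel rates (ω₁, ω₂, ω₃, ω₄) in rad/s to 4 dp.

(-7.2250, 4.7250, -4.7250, 2.2250)

k = lx + ly = 0.12 + 0.15 = 0.2700;  k·ωz = 0.2700·1.4 = 0.3780
ω₁ (FL) = (vx − vy − k·ωz)/r = -0.5780/0.08 = -7.2250
ω₂ (FR) = (vx + vy + k·ωz)/r = 0.3780/0.08 = 4.7250
ω₃ (RL) = (vx + vy − k·ωz)/r = -0.3780/0.08 = -4.7250
ω₄ (RR) = (vx − vy + k·ωz)/r = 0.1780/0.08 = 2.2250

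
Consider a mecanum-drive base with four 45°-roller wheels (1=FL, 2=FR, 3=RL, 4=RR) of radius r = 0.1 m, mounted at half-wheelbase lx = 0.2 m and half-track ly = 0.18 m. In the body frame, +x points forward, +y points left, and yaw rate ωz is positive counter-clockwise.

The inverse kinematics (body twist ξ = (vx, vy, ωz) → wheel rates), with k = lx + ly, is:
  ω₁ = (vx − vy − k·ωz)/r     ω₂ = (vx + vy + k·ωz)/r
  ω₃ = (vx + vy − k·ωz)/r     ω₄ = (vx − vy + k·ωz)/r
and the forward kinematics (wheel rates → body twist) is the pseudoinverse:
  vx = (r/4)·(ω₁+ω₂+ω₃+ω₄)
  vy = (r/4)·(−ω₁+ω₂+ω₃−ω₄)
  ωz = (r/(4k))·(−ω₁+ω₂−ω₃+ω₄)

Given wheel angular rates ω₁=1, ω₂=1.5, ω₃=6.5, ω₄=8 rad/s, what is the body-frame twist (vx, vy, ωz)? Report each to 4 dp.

k = lx + ly = 0.2 + 0.18 = 0.3800
ω₁+ω₂+ω₃+ω₄ = 17.0000  →  vx = (0.1/4)·17.0000 = 0.4250
−ω₁+ω₂+ω₃−ω₄ = -1.0000  →  vy = (0.1/4)·-1.0000 = -0.0250
−ω₁+ω₂−ω₃+ω₄ = 2.0000  →  ωz = (0.1/1.5200)·2.0000 = 0.1316

(0.4250, -0.0250, 0.1316)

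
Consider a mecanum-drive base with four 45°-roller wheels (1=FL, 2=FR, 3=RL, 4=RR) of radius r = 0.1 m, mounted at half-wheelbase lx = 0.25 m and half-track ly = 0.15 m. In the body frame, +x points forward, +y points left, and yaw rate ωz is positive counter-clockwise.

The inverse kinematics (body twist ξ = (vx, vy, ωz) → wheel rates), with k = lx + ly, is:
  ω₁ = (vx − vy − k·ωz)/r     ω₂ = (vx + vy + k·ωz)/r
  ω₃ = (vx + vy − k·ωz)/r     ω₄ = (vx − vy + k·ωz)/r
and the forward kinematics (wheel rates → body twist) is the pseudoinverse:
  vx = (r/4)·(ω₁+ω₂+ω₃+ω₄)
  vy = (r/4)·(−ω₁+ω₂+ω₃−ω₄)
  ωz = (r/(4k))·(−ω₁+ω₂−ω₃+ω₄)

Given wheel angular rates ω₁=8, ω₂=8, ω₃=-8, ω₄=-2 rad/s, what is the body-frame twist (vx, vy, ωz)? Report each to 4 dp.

k = lx + ly = 0.25 + 0.15 = 0.4000
ω₁+ω₂+ω₃+ω₄ = 6.0000  →  vx = (0.1/4)·6.0000 = 0.1500
−ω₁+ω₂+ω₃−ω₄ = -6.0000  →  vy = (0.1/4)·-6.0000 = -0.1500
−ω₁+ω₂−ω₃+ω₄ = 6.0000  →  ωz = (0.1/1.6000)·6.0000 = 0.3750

(0.1500, -0.1500, 0.3750)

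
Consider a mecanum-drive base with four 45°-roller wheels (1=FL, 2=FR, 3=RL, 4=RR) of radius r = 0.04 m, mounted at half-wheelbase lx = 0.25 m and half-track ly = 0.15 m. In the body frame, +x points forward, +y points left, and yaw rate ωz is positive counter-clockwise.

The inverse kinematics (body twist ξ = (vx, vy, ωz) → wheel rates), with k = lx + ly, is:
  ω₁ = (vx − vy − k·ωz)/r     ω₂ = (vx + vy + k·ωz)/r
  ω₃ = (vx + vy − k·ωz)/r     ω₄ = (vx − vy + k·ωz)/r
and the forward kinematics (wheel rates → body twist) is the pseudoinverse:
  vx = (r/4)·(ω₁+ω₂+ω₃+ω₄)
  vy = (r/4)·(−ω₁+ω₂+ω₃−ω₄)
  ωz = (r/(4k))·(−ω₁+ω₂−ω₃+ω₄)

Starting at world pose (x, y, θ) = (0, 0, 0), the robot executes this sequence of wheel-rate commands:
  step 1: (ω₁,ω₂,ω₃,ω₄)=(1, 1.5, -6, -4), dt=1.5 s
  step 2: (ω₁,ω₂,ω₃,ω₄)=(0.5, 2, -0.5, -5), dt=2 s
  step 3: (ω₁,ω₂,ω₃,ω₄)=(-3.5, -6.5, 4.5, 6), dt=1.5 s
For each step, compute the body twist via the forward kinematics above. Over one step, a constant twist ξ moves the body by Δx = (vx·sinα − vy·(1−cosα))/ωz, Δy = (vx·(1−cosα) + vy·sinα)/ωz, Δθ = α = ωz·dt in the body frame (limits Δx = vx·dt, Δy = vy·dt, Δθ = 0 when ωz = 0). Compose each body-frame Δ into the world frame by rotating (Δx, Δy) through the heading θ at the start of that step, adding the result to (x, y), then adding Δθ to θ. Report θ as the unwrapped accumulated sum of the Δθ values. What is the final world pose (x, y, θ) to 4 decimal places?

(-0.1717, 0.0231, -0.1125)

step 1: ξ=(vx,vy,ωz)=(-0.0750, -0.0150, 0.0625), dt=1.5 → body Δ=(-0.1113, -0.0277, 0.0938) → world pose (-0.1113, -0.0277, 0.0938)
step 2: ξ=(vx,vy,ωz)=(-0.0300, 0.0600, -0.0750), dt=2.0 → body Δ=(-0.0508, 0.1240, -0.1500) → world pose (-0.1735, 0.0910, -0.0562)
step 3: ξ=(vx,vy,ωz)=(0.0050, -0.0450, -0.0375), dt=1.5 → body Δ=(0.0056, -0.0677, -0.0562) → world pose (-0.1717, 0.0231, -0.1125)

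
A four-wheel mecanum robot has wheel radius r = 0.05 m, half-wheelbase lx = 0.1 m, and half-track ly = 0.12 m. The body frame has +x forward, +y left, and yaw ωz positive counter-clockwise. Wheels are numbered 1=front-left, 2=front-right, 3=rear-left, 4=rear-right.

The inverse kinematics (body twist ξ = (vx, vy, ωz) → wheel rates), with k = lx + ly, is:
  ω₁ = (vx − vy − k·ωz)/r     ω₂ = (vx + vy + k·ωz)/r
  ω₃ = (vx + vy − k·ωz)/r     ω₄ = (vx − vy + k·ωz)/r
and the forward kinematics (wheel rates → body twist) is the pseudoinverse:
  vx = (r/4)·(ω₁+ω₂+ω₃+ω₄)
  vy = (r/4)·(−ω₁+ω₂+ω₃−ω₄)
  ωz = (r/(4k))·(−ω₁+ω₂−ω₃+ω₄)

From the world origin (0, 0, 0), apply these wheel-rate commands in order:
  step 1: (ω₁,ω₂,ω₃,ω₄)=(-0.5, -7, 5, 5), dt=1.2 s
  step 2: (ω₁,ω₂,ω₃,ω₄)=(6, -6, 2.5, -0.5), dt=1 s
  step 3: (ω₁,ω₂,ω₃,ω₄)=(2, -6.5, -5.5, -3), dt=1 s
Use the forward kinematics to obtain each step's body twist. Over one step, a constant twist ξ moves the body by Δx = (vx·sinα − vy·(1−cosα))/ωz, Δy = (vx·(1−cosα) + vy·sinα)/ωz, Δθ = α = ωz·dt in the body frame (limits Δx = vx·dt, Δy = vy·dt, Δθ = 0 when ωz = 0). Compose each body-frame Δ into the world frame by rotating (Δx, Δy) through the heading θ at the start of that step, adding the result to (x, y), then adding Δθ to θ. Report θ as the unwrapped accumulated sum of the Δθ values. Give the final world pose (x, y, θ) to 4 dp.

(-0.2057, -0.0450, -1.6364)

step 1: ξ=(vx,vy,ωz)=(0.0312, -0.0813, -0.3693), dt=1.2 → body Δ=(0.0150, -0.1025, -0.4432) → world pose (0.0150, -0.1025, -0.4432)
step 2: ξ=(vx,vy,ωz)=(0.0250, -0.1125, -0.8523), dt=1.0 → body Δ=(-0.0230, -0.1094, -0.8523) → world pose (-0.0527, -0.1915, -1.2955)
step 3: ξ=(vx,vy,ωz)=(-0.1625, -0.1375, -0.3409), dt=1.0 → body Δ=(-0.1826, -0.1074, -0.3409) → world pose (-0.2057, -0.0450, -1.6364)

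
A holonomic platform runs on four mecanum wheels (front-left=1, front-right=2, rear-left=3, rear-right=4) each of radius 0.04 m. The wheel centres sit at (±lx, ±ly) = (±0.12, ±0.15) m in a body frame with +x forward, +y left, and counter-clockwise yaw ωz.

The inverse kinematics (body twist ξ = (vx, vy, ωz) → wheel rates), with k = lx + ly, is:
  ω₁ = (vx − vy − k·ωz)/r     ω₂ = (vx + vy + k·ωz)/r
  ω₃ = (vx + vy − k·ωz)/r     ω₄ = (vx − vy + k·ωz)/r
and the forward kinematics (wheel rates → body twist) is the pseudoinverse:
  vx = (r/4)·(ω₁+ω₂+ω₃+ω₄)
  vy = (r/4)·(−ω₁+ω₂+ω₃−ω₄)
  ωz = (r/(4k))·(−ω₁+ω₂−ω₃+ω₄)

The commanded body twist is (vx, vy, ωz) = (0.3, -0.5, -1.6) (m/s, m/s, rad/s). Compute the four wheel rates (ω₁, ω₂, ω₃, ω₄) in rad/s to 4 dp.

k = lx + ly = 0.12 + 0.15 = 0.2700;  k·ωz = 0.2700·-1.6 = -0.4320
ω₁ (FL) = (vx − vy − k·ωz)/r = 1.2320/0.04 = 30.8000
ω₂ (FR) = (vx + vy + k·ωz)/r = -0.6320/0.04 = -15.8000
ω₃ (RL) = (vx + vy − k·ωz)/r = 0.2320/0.04 = 5.8000
ω₄ (RR) = (vx − vy + k·ωz)/r = 0.3680/0.04 = 9.2000

(30.8000, -15.8000, 5.8000, 9.2000)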